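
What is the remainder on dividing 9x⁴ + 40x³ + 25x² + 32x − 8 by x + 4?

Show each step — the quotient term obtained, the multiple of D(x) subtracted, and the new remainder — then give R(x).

Step 1: lead(9x⁴ + 40x³ + 25x² + 32x − 8) ÷ lead(D) = 9x⁴ ÷ x = 9x³. Subtract (9x³)·D = 9x⁴ + 36x³. Remainder: 4x³ + 25x² + 32x − 8.
Step 2: lead(4x³ + 25x² + 32x − 8) ÷ lead(D) = 4x³ ÷ x = 4x². Subtract (4x²)·D = 4x³ + 16x². Remainder: 9x² + 32x − 8.
Step 3: lead(9x² + 32x − 8) ÷ lead(D) = 9x² ÷ x = 9x. Subtract (9x)·D = 9x² + 36x. Remainder: −4x − 8.
Step 4: lead(−4x − 8) ÷ lead(D) = −4x ÷ x = −4. Subtract (−4)·D = −4x − 16. Remainder: 8.

R(x) = 8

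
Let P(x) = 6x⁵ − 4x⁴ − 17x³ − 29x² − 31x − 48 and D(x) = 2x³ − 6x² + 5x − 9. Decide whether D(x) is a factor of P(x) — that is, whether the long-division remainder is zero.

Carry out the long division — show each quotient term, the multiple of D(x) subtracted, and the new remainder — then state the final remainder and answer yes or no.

R(x) = −7x² + 7x − 3, so D(x) is not a factor of P(x). no

Step 1: lead(6x⁵ − 4x⁴ − 17x³ − 29x² − 31x − 48) ÷ lead(D) = 6x⁵ ÷ 2x³ = 3x². Subtract (3x²)·D = 6x⁵ − 18x⁴ + 15x³ − 27x². Remainder: 14x⁴ − 32x³ − 2x² − 31x − 48.
Step 2: lead(14x⁴ − 32x³ − 2x² − 31x − 48) ÷ lead(D) = 14x⁴ ÷ 2x³ = 7x. Subtract (7x)·D = 14x⁴ − 42x³ + 35x² − 63x. Remainder: 10x³ − 37x² + 32x − 48.
Step 3: lead(10x³ − 37x² + 32x − 48) ÷ lead(D) = 10x³ ÷ 2x³ = 5. Subtract (5)·D = 10x³ − 30x² + 25x − 45. Remainder: −7x² + 7x − 3.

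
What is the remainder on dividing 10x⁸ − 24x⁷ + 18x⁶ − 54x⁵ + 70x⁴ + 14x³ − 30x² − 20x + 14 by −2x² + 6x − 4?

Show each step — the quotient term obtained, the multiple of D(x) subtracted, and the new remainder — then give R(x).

Step 1: lead(10x⁸ − 24x⁷ + 18x⁶ − 54x⁵ + 70x⁴ + 14x³ − 30x² − 20x + 14) ÷ lead(D) = 10x⁸ ÷ −2x² = −5x⁶. Subtract (−5x⁶)·D = 10x⁸ − 30x⁷ + 20x⁶. Remainder: 6x⁷ − 2x⁶ − 54x⁵ + 70x⁴ + 14x³ − 30x² − 20x + 14.
Step 2: lead(6x⁷ − 2x⁶ − 54x⁵ + 70x⁴ + 14x³ − 30x² − 20x + 14) ÷ lead(D) = 6x⁷ ÷ −2x² = −3x⁵. Subtract (−3x⁵)·D = 6x⁷ − 18x⁶ + 12x⁵. Remainder: 16x⁶ − 66x⁵ + 70x⁴ + 14x³ − 30x² − 20x + 14.
Step 3: lead(16x⁶ − 66x⁵ + 70x⁴ + 14x³ − 30x² − 20x + 14) ÷ lead(D) = 16x⁶ ÷ −2x² = −8x⁴. Subtract (−8x⁴)·D = 16x⁶ − 48x⁵ + 32x⁴. Remainder: −18x⁵ + 38x⁴ + 14x³ − 30x² − 20x + 14.
Step 4: lead(−18x⁵ + 38x⁴ + 14x³ − 30x² − 20x + 14) ÷ lead(D) = −18x⁵ ÷ −2x² = 9x³. Subtract (9x³)·D = −18x⁵ + 54x⁴ − 36x³. Remainder: −16x⁴ + 50x³ − 30x² − 20x + 14.
Step 5: lead(−16x⁴ + 50x³ − 30x² − 20x + 14) ÷ lead(D) = −16x⁴ ÷ −2x² = 8x². Subtract (8x²)·D = −16x⁴ + 48x³ − 32x². Remainder: 2x³ + 2x² − 20x + 14.
Step 6: lead(2x³ + 2x² − 20x + 14) ÷ lead(D) = 2x³ ÷ −2x² = −x. Subtract (−x)·D = 2x³ − 6x² + 4x. Remainder: 8x² − 24x + 14.
Step 7: lead(8x² − 24x + 14) ÷ lead(D) = 8x² ÷ −2x² = −4. Subtract (−4)·D = 8x² − 24x + 16. Remainder: −2.

R(x) = −2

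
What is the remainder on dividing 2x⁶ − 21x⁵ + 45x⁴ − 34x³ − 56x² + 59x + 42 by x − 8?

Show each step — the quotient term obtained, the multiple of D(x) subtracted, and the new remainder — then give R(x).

R(x) = 2

Step 1: lead(2x⁶ − 21x⁵ + 45x⁴ − 34x³ − 56x² + 59x + 42) ÷ lead(D) = 2x⁶ ÷ x = 2x⁵. Subtract (2x⁵)·D = 2x⁶ − 16x⁵. Remainder: −5x⁵ + 45x⁴ − 34x³ − 56x² + 59x + 42.
Step 2: lead(−5x⁵ + 45x⁴ − 34x³ − 56x² + 59x + 42) ÷ lead(D) = −5x⁵ ÷ x = −5x⁴. Subtract (−5x⁴)·D = −5x⁵ + 40x⁴. Remainder: 5x⁴ − 34x³ − 56x² + 59x + 42.
Step 3: lead(5x⁴ − 34x³ − 56x² + 59x + 42) ÷ lead(D) = 5x⁴ ÷ x = 5x³. Subtract (5x³)·D = 5x⁴ − 40x³. Remainder: 6x³ − 56x² + 59x + 42.
Step 4: lead(6x³ − 56x² + 59x + 42) ÷ lead(D) = 6x³ ÷ x = 6x². Subtract (6x²)·D = 6x³ − 48x². Remainder: −8x² + 59x + 42.
Step 5: lead(−8x² + 59x + 42) ÷ lead(D) = −8x² ÷ x = −8x. Subtract (−8x)·D = −8x² + 64x. Remainder: −5x + 42.
Step 6: lead(−5x + 42) ÷ lead(D) = −5x ÷ x = −5. Subtract (−5)·D = −5x + 40. Remainder: 2.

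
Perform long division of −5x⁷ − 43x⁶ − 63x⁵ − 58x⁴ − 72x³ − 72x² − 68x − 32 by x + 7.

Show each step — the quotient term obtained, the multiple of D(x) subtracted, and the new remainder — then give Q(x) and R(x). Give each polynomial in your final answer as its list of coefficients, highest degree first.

Q = [-5, -8, -7, -9, -9, -9, -5]; R = [3]

Step 1: lead(−5x⁷ − 43x⁶ − 63x⁵ − 58x⁴ − 72x³ − 72x² − 68x − 32) ÷ lead(D) = −5x⁷ ÷ x = −5x⁶. Subtract (−5x⁶)·D = −5x⁷ − 35x⁶. Remainder: −8x⁶ − 63x⁵ − 58x⁴ − 72x³ − 72x² − 68x − 32.
Step 2: lead(−8x⁶ − 63x⁵ − 58x⁴ − 72x³ − 72x² − 68x − 32) ÷ lead(D) = −8x⁶ ÷ x = −8x⁵. Subtract (−8x⁵)·D = −8x⁶ − 56x⁵. Remainder: −7x⁵ − 58x⁴ − 72x³ − 72x² − 68x − 32.
Step 3: lead(−7x⁵ − 58x⁴ − 72x³ − 72x² − 68x − 32) ÷ lead(D) = −7x⁵ ÷ x = −7x⁴. Subtract (−7x⁴)·D = −7x⁵ − 49x⁴. Remainder: −9x⁴ − 72x³ − 72x² − 68x − 32.
Step 4: lead(−9x⁴ − 72x³ − 72x² − 68x − 32) ÷ lead(D) = −9x⁴ ÷ x = −9x³. Subtract (−9x³)·D = −9x⁴ − 63x³. Remainder: −9x³ − 72x² − 68x − 32.
Step 5: lead(−9x³ − 72x² − 68x − 32) ÷ lead(D) = −9x³ ÷ x = −9x². Subtract (−9x²)·D = −9x³ − 63x². Remainder: −9x² − 68x − 32.
Step 6: lead(−9x² − 68x − 32) ÷ lead(D) = −9x² ÷ x = −9x. Subtract (−9x)·D = −9x² − 63x. Remainder: −5x − 32.
Step 7: lead(−5x − 32) ÷ lead(D) = −5x ÷ x = −5. Subtract (−5)·D = −5x − 35. Remainder: 3.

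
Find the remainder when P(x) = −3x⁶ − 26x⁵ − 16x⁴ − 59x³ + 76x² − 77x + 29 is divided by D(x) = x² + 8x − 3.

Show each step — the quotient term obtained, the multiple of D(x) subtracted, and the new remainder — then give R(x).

Step 1: lead(−3x⁶ − 26x⁵ − 16x⁴ − 59x³ + 76x² − 77x + 29) ÷ lead(D) = −3x⁶ ÷ x² = −3x⁴. Subtract (−3x⁴)·D = −3x⁶ − 24x⁵ + 9x⁴. Remainder: −2x⁵ − 25x⁴ − 59x³ + 76x² − 77x + 29.
Step 2: lead(−2x⁵ − 25x⁴ − 59x³ + 76x² − 77x + 29) ÷ lead(D) = −2x⁵ ÷ x² = −2x³. Subtract (−2x³)·D = −2x⁵ − 16x⁴ + 6x³. Remainder: −9x⁴ − 65x³ + 76x² − 77x + 29.
Step 3: lead(−9x⁴ − 65x³ + 76x² − 77x + 29) ÷ lead(D) = −9x⁴ ÷ x² = −9x². Subtract (−9x²)·D = −9x⁴ − 72x³ + 27x². Remainder: 7x³ + 49x² − 77x + 29.
Step 4: lead(7x³ + 49x² − 77x + 29) ÷ lead(D) = 7x³ ÷ x² = 7x. Subtract (7x)·D = 7x³ + 56x² − 21x. Remainder: −7x² − 56x + 29.
Step 5: lead(−7x² − 56x + 29) ÷ lead(D) = −7x² ÷ x² = −7. Subtract (−7)·D = −7x² − 56x + 21. Remainder: 8.

R(x) = 8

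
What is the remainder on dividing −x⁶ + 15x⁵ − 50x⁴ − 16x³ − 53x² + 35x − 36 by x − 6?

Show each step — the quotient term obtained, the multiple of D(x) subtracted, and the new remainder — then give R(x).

R(x) = −6

Step 1: lead(−x⁶ + 15x⁵ − 50x⁴ − 16x³ − 53x² + 35x − 36) ÷ lead(D) = −x⁶ ÷ x = −x⁵. Subtract (−x⁵)·D = −x⁶ + 6x⁵. Remainder: 9x⁵ − 50x⁴ − 16x³ − 53x² + 35x − 36.
Step 2: lead(9x⁵ − 50x⁴ − 16x³ − 53x² + 35x − 36) ÷ lead(D) = 9x⁵ ÷ x = 9x⁴. Subtract (9x⁴)·D = 9x⁵ − 54x⁴. Remainder: 4x⁴ − 16x³ − 53x² + 35x − 36.
Step 3: lead(4x⁴ − 16x³ − 53x² + 35x − 36) ÷ lead(D) = 4x⁴ ÷ x = 4x³. Subtract (4x³)·D = 4x⁴ − 24x³. Remainder: 8x³ − 53x² + 35x − 36.
Step 4: lead(8x³ − 53x² + 35x − 36) ÷ lead(D) = 8x³ ÷ x = 8x². Subtract (8x²)·D = 8x³ − 48x². Remainder: −5x² + 35x − 36.
Step 5: lead(−5x² + 35x − 36) ÷ lead(D) = −5x² ÷ x = −5x. Subtract (−5x)·D = −5x² + 30x. Remainder: 5x − 36.
Step 6: lead(5x − 36) ÷ lead(D) = 5x ÷ x = 5. Subtract (5)·D = 5x − 30. Remainder: −6.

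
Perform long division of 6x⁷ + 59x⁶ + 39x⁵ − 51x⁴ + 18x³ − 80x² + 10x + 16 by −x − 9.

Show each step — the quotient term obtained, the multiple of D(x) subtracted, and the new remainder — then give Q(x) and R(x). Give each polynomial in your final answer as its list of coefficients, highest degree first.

Q = [-6, -5, 6, -3, 9, -1, -1]; R = [7]

Step 1: lead(6x⁷ + 59x⁶ + 39x⁵ − 51x⁴ + 18x³ − 80x² + 10x + 16) ÷ lead(D) = 6x⁷ ÷ −x = −6x⁶. Subtract (−6x⁶)·D = 6x⁷ + 54x⁶. Remainder: 5x⁶ + 39x⁵ − 51x⁴ + 18x³ − 80x² + 10x + 16.
Step 2: lead(5x⁶ + 39x⁵ − 51x⁴ + 18x³ − 80x² + 10x + 16) ÷ lead(D) = 5x⁶ ÷ −x = −5x⁵. Subtract (−5x⁵)·D = 5x⁶ + 45x⁵. Remainder: −6x⁵ − 51x⁴ + 18x³ − 80x² + 10x + 16.
Step 3: lead(−6x⁵ − 51x⁴ + 18x³ − 80x² + 10x + 16) ÷ lead(D) = −6x⁵ ÷ −x = 6x⁴. Subtract (6x⁴)·D = −6x⁵ − 54x⁴. Remainder: 3x⁴ + 18x³ − 80x² + 10x + 16.
Step 4: lead(3x⁴ + 18x³ − 80x² + 10x + 16) ÷ lead(D) = 3x⁴ ÷ −x = −3x³. Subtract (−3x³)·D = 3x⁴ + 27x³. Remainder: −9x³ − 80x² + 10x + 16.
Step 5: lead(−9x³ − 80x² + 10x + 16) ÷ lead(D) = −9x³ ÷ −x = 9x². Subtract (9x²)·D = −9x³ − 81x². Remainder: x² + 10x + 16.
Step 6: lead(x² + 10x + 16) ÷ lead(D) = x² ÷ −x = −x. Subtract (−x)·D = x² + 9x. Remainder: x + 16.
Step 7: lead(x + 16) ÷ lead(D) = x ÷ −x = −1. Subtract (−1)·D = x + 9. Remainder: 7.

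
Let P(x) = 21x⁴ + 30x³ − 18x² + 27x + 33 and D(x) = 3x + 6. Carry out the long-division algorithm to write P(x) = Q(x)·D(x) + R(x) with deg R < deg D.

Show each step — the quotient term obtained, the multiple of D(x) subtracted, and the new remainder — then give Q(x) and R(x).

Step 1: lead(21x⁴ + 30x³ − 18x² + 27x + 33) ÷ lead(D) = 21x⁴ ÷ 3x = 7x³. Subtract (7x³)·D = 21x⁴ + 42x³. Remainder: −12x³ − 18x² + 27x + 33.
Step 2: lead(−12x³ − 18x² + 27x + 33) ÷ lead(D) = −12x³ ÷ 3x = −4x². Subtract (−4x²)·D = −12x³ − 24x². Remainder: 6x² + 27x + 33.
Step 3: lead(6x² + 27x + 33) ÷ lead(D) = 6x² ÷ 3x = 2x. Subtract (2x)·D = 6x² + 12x. Remainder: 15x + 33.
Step 4: lead(15x + 33) ÷ lead(D) = 15x ÷ 3x = 5. Subtract (5)·D = 15x + 30. Remainder: 3.

Q(x) = 7x³ − 4x² + 2x + 5; R(x) = 3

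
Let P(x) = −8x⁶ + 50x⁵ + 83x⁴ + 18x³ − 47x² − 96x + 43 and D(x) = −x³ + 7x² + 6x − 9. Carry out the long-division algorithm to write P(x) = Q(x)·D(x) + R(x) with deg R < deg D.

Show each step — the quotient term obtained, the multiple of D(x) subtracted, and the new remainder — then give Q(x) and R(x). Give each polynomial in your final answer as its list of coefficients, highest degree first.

Step 1: lead(−8x⁶ + 50x⁵ + 83x⁴ + 18x³ − 47x² − 96x + 43) ÷ lead(D) = −8x⁶ ÷ −x³ = 8x³. Subtract (8x³)·D = −8x⁶ + 56x⁵ + 48x⁴ − 72x³. Remainder: −6x⁵ + 35x⁴ + 90x³ − 47x² − 96x + 43.
Step 2: lead(−6x⁵ + 35x⁴ + 90x³ − 47x² − 96x + 43) ÷ lead(D) = −6x⁵ ÷ −x³ = 6x². Subtract (6x²)·D = −6x⁵ + 42x⁴ + 36x³ − 54x². Remainder: −7x⁴ + 54x³ + 7x² − 96x + 43.
Step 3: lead(−7x⁴ + 54x³ + 7x² − 96x + 43) ÷ lead(D) = −7x⁴ ÷ −x³ = 7x. Subtract (7x)·D = −7x⁴ + 49x³ + 42x² − 63x. Remainder: 5x³ − 35x² − 33x + 43.
Step 4: lead(5x³ − 35x² − 33x + 43) ÷ lead(D) = 5x³ ÷ −x³ = −5. Subtract (−5)·D = 5x³ − 35x² − 30x + 45. Remainder: −3x − 2.

Q = [8, 6, 7, -5]; R = [-3, -2]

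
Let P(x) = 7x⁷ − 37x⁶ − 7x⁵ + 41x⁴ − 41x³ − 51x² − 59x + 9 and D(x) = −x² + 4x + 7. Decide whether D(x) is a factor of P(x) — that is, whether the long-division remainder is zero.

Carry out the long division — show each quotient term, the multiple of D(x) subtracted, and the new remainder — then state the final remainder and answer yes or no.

Step 1: lead(7x⁷ − 37x⁶ − 7x⁵ + 41x⁴ − 41x³ − 51x² − 59x + 9) ÷ lead(D) = 7x⁷ ÷ −x² = −7x⁵. Subtract (−7x⁵)·D = 7x⁷ − 28x⁶ − 49x⁵. Remainder: −9x⁶ + 42x⁵ + 41x⁴ − 41x³ − 51x² − 59x + 9.
Step 2: lead(−9x⁶ + 42x⁵ + 41x⁴ − 41x³ − 51x² − 59x + 9) ÷ lead(D) = −9x⁶ ÷ −x² = 9x⁴. Subtract (9x⁴)·D = −9x⁶ + 36x⁵ + 63x⁴. Remainder: 6x⁵ − 22x⁴ − 41x³ − 51x² − 59x + 9.
Step 3: lead(6x⁵ − 22x⁴ − 41x³ − 51x² − 59x + 9) ÷ lead(D) = 6x⁵ ÷ −x² = −6x³. Subtract (−6x³)·D = 6x⁵ − 24x⁴ − 42x³. Remainder: 2x⁴ + x³ − 51x² − 59x + 9.
Step 4: lead(2x⁴ + x³ − 51x² − 59x + 9) ÷ lead(D) = 2x⁴ ÷ −x² = −2x². Subtract (−2x²)·D = 2x⁴ − 8x³ − 14x². Remainder: 9x³ − 37x² − 59x + 9.
Step 5: lead(9x³ − 37x² − 59x + 9) ÷ lead(D) = 9x³ ÷ −x² = −9x. Subtract (−9x)·D = 9x³ − 36x² − 63x. Remainder: −x² + 4x + 9.
Step 6: lead(−x² + 4x + 9) ÷ lead(D) = −x² ÷ −x² = 1. Subtract (1)·D = −x² + 4x + 7. Remainder: 2.

R(x) = 2, so D(x) is not a factor of P(x). no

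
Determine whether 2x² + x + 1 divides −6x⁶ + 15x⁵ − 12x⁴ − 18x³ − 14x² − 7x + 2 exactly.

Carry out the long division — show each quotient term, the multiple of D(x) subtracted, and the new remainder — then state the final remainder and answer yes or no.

Step 1: lead(−6x⁶ + 15x⁵ − 12x⁴ − 18x³ − 14x² − 7x + 2) ÷ lead(D) = −6x⁶ ÷ 2x² = −3x⁴. Subtract (−3x⁴)·D = −6x⁶ − 3x⁵ − 3x⁴. Remainder: 18x⁵ − 9x⁴ − 18x³ − 14x² − 7x + 2.
Step 2: lead(18x⁵ − 9x⁴ − 18x³ − 14x² − 7x + 2) ÷ lead(D) = 18x⁵ ÷ 2x² = 9x³. Subtract (9x³)·D = 18x⁵ + 9x⁴ + 9x³. Remainder: −18x⁴ − 27x³ − 14x² − 7x + 2.
Step 3: lead(−18x⁴ − 27x³ − 14x² − 7x + 2) ÷ lead(D) = −18x⁴ ÷ 2x² = −9x². Subtract (−9x²)·D = −18x⁴ − 9x³ − 9x². Remainder: −18x³ − 5x² − 7x + 2.
Step 4: lead(−18x³ − 5x² − 7x + 2) ÷ lead(D) = −18x³ ÷ 2x² = −9x. Subtract (−9x)·D = −18x³ − 9x² − 9x. Remainder: 4x² + 2x + 2.
Step 5: lead(4x² + 2x + 2) ÷ lead(D) = 4x² ÷ 2x² = 2. Subtract (2)·D = 4x² + 2x + 2. Remainder: 0.

R(x) = 0, so D(x) is a factor of P(x). yes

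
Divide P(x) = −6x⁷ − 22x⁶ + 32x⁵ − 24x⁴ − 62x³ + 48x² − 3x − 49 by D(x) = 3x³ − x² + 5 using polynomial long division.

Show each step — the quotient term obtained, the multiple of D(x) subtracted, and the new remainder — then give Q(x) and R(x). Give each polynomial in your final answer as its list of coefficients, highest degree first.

Step 1: lead(−6x⁷ − 22x⁶ + 32x⁵ − 24x⁴ − 62x³ + 48x² − 3x − 49) ÷ lead(D) = −6x⁷ ÷ 3x³ = −2x⁴. Subtract (−2x⁴)·D = −6x⁷ + 2x⁶ − 10x⁴. Remainder: −24x⁶ + 32x⁵ − 14x⁴ − 62x³ + 48x² − 3x − 49.
Step 2: lead(−24x⁶ + 32x⁵ − 14x⁴ − 62x³ + 48x² − 3x − 49) ÷ lead(D) = −24x⁶ ÷ 3x³ = −8x³. Subtract (−8x³)·D = −24x⁶ + 8x⁵ − 40x³. Remainder: 24x⁵ − 14x⁴ − 22x³ + 48x² − 3x − 49.
Step 3: lead(24x⁵ − 14x⁴ − 22x³ + 48x² − 3x − 49) ÷ lead(D) = 24x⁵ ÷ 3x³ = 8x². Subtract (8x²)·D = 24x⁵ − 8x⁴ + 40x². Remainder: −6x⁴ − 22x³ + 8x² − 3x − 49.
Step 4: lead(−6x⁴ − 22x³ + 8x² − 3x − 49) ÷ lead(D) = −6x⁴ ÷ 3x³ = −2x. Subtract (−2x)·D = −6x⁴ + 2x³ − 10x. Remainder: −24x³ + 8x² + 7x − 49.
Step 5: lead(−24x³ + 8x² + 7x − 49) ÷ lead(D) = −24x³ ÷ 3x³ = −8. Subtract (−8)·D = −24x³ + 8x² − 40. Remainder: 7x − 9.

Q = [-2, -8, 8, -2, -8]; R = [7, -9]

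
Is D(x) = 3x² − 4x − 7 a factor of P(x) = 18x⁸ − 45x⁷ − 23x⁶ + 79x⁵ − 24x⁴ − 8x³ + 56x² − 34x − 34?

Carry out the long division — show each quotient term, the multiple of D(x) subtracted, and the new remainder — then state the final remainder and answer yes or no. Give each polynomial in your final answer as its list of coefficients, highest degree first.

Step 1: lead(18x⁸ − 45x⁷ − 23x⁶ + 79x⁵ − 24x⁴ − 8x³ + 56x² − 34x − 34) ÷ lead(D) = 18x⁸ ÷ 3x² = 6x⁶. Subtract (6x⁶)·D = 18x⁸ − 24x⁷ − 42x⁶. Remainder: −21x⁷ + 19x⁶ + 79x⁵ − 24x⁴ − 8x³ + 56x² − 34x − 34.
Step 2: lead(−21x⁷ + 19x⁶ + 79x⁵ − 24x⁴ − 8x³ + 56x² − 34x − 34) ÷ lead(D) = −21x⁷ ÷ 3x² = −7x⁵. Subtract (−7x⁵)·D = −21x⁷ + 28x⁶ + 49x⁵. Remainder: −9x⁶ + 30x⁵ − 24x⁴ − 8x³ + 56x² − 34x − 34.
Step 3: lead(−9x⁶ + 30x⁵ − 24x⁴ − 8x³ + 56x² − 34x − 34) ÷ lead(D) = −9x⁶ ÷ 3x² = −3x⁴. Subtract (−3x⁴)·D = −9x⁶ + 12x⁵ + 21x⁴. Remainder: 18x⁵ − 45x⁴ − 8x³ + 56x² − 34x − 34.
Step 4: lead(18x⁵ − 45x⁴ − 8x³ + 56x² − 34x − 34) ÷ lead(D) = 18x⁵ ÷ 3x² = 6x³. Subtract (6x³)·D = 18x⁵ − 24x⁴ − 42x³. Remainder: −21x⁴ + 34x³ + 56x² − 34x − 34.
Step 5: lead(−21x⁴ + 34x³ + 56x² − 34x − 34) ÷ lead(D) = −21x⁴ ÷ 3x² = −7x². Subtract (−7x²)·D = −21x⁴ + 28x³ + 49x². Remainder: 6x³ + 7x² − 34x − 34.
Step 6: lead(6x³ + 7x² − 34x − 34) ÷ lead(D) = 6x³ ÷ 3x² = 2x. Subtract (2x)·D = 6x³ − 8x² − 14x. Remainder: 15x² − 20x − 34.
Step 7: lead(15x² − 20x − 34) ÷ lead(D) = 15x² ÷ 3x² = 5. Subtract (5)·D = 15x² − 20x − 35. Remainder: 1.

R = [1], so D(x) is not a factor of P(x). no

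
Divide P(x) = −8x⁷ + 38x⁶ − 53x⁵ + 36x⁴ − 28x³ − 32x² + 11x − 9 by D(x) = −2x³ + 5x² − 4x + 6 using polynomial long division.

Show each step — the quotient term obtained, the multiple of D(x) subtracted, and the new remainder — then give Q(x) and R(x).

Step 1: lead(−8x⁷ + 38x⁶ − 53x⁵ + 36x⁴ − 28x³ − 32x² + 11x − 9) ÷ lead(D) = −8x⁷ ÷ −2x³ = 4x⁴. Subtract (4x⁴)·D = −8x⁷ + 20x⁶ − 16x⁵ + 24x⁴. Remainder: 18x⁶ − 37x⁵ + 12x⁴ − 28x³ − 32x² + 11x − 9.
Step 2: lead(18x⁶ − 37x⁵ + 12x⁴ − 28x³ − 32x² + 11x − 9) ÷ lead(D) = 18x⁶ ÷ −2x³ = −9x³. Subtract (−9x³)·D = 18x⁶ − 45x⁵ + 36x⁴ − 54x³. Remainder: 8x⁵ − 24x⁴ + 26x³ − 32x² + 11x − 9.
Step 3: lead(8x⁵ − 24x⁴ + 26x³ − 32x² + 11x − 9) ÷ lead(D) = 8x⁵ ÷ −2x³ = −4x². Subtract (−4x²)·D = 8x⁵ − 20x⁴ + 16x³ − 24x². Remainder: −4x⁴ + 10x³ − 8x² + 11x − 9.
Step 4: lead(−4x⁴ + 10x³ − 8x² + 11x − 9) ÷ lead(D) = −4x⁴ ÷ −2x³ = 2x. Subtract (2x)·D = −4x⁴ + 10x³ − 8x² + 12x. Remainder: −x − 9.

Q(x) = 4x⁴ − 9x³ − 4x² + 2x; R(x) = −x − 9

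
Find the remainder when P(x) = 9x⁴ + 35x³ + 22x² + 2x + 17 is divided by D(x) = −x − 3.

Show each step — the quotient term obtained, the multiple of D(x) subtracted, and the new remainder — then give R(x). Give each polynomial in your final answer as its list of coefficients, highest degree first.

R = [-7]

Step 1: lead(9x⁴ + 35x³ + 22x² + 2x + 17) ÷ lead(D) = 9x⁴ ÷ −x = −9x³. Subtract (−9x³)·D = 9x⁴ + 27x³. Remainder: 8x³ + 22x² + 2x + 17.
Step 2: lead(8x³ + 22x² + 2x + 17) ÷ lead(D) = 8x³ ÷ −x = −8x². Subtract (−8x²)·D = 8x³ + 24x². Remainder: −2x² + 2x + 17.
Step 3: lead(−2x² + 2x + 17) ÷ lead(D) = −2x² ÷ −x = 2x. Subtract (2x)·D = −2x² − 6x. Remainder: 8x + 17.
Step 4: lead(8x + 17) ÷ lead(D) = 8x ÷ −x = −8. Subtract (−8)·D = 8x + 24. Remainder: −7.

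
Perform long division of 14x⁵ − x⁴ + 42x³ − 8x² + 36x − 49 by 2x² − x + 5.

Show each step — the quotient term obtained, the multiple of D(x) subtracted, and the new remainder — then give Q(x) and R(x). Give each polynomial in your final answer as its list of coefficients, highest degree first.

Q = [7, 3, 5, -9]; R = [2, -4]

Step 1: lead(14x⁵ − x⁴ + 42x³ − 8x² + 36x − 49) ÷ lead(D) = 14x⁵ ÷ 2x² = 7x³. Subtract (7x³)·D = 14x⁵ − 7x⁴ + 35x³. Remainder: 6x⁴ + 7x³ − 8x² + 36x − 49.
Step 2: lead(6x⁴ + 7x³ − 8x² + 36x − 49) ÷ lead(D) = 6x⁴ ÷ 2x² = 3x². Subtract (3x²)·D = 6x⁴ − 3x³ + 15x². Remainder: 10x³ − 23x² + 36x − 49.
Step 3: lead(10x³ − 23x² + 36x − 49) ÷ lead(D) = 10x³ ÷ 2x² = 5x. Subtract (5x)·D = 10x³ − 5x² + 25x. Remainder: −18x² + 11x − 49.
Step 4: lead(−18x² + 11x − 49) ÷ lead(D) = −18x² ÷ 2x² = −9. Subtract (−9)·D = −18x² + 9x − 45. Remainder: 2x − 4.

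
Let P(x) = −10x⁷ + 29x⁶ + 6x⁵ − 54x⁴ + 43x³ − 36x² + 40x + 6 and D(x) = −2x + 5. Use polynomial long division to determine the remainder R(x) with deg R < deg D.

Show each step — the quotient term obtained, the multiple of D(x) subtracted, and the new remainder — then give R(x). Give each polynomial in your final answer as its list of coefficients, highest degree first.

R = [6]

Step 1: lead(−10x⁷ + 29x⁶ + 6x⁵ − 54x⁴ + 43x³ − 36x² + 40x + 6) ÷ lead(D) = −10x⁷ ÷ −2x = 5x⁶. Subtract (5x⁶)·D = −10x⁷ + 25x⁶. Remainder: 4x⁶ + 6x⁵ − 54x⁴ + 43x³ − 36x² + 40x + 6.
Step 2: lead(4x⁶ + 6x⁵ − 54x⁴ + 43x³ − 36x² + 40x + 6) ÷ lead(D) = 4x⁶ ÷ −2x = −2x⁵. Subtract (−2x⁵)·D = 4x⁶ − 10x⁵. Remainder: 16x⁵ − 54x⁴ + 43x³ − 36x² + 40x + 6.
Step 3: lead(16x⁵ − 54x⁴ + 43x³ − 36x² + 40x + 6) ÷ lead(D) = 16x⁵ ÷ −2x = −8x⁴. Subtract (−8x⁴)·D = 16x⁵ − 40x⁴. Remainder: −14x⁴ + 43x³ − 36x² + 40x + 6.
Step 4: lead(−14x⁴ + 43x³ − 36x² + 40x + 6) ÷ lead(D) = −14x⁴ ÷ −2x = 7x³. Subtract (7x³)·D = −14x⁴ + 35x³. Remainder: 8x³ − 36x² + 40x + 6.
Step 5: lead(8x³ − 36x² + 40x + 6) ÷ lead(D) = 8x³ ÷ −2x = −4x². Subtract (−4x²)·D = 8x³ − 20x². Remainder: −16x² + 40x + 6.
Step 6: lead(−16x² + 40x + 6) ÷ lead(D) = −16x² ÷ −2x = 8x. Subtract (8x)·D = −16x² + 40x. Remainder: 6.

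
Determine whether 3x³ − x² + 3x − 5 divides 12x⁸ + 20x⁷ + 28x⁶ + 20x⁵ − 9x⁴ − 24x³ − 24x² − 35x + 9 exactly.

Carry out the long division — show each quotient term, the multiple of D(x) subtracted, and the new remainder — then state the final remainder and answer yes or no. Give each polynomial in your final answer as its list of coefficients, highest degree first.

Step 1: lead(12x⁸ + 20x⁷ + 28x⁶ + 20x⁵ − 9x⁴ − 24x³ − 24x² − 35x + 9) ÷ lead(D) = 12x⁸ ÷ 3x³ = 4x⁵. Subtract (4x⁵)·D = 12x⁸ − 4x⁷ + 12x⁶ − 20x⁵. Remainder: 24x⁷ + 16x⁶ + 40x⁵ − 9x⁴ − 24x³ − 24x² − 35x + 9.
Step 2: lead(24x⁷ + 16x⁶ + 40x⁵ − 9x⁴ − 24x³ − 24x² − 35x + 9) ÷ lead(D) = 24x⁷ ÷ 3x³ = 8x⁴. Subtract (8x⁴)·D = 24x⁷ − 8x⁶ + 24x⁵ − 40x⁴. Remainder: 24x⁶ + 16x⁵ + 31x⁴ − 24x³ − 24x² − 35x + 9.
Step 3: lead(24x⁶ + 16x⁵ + 31x⁴ − 24x³ − 24x² − 35x + 9) ÷ lead(D) = 24x⁶ ÷ 3x³ = 8x³. Subtract (8x³)·D = 24x⁶ − 8x⁵ + 24x⁴ − 40x³. Remainder: 24x⁵ + 7x⁴ + 16x³ − 24x² − 35x + 9.
Step 4: lead(24x⁵ + 7x⁴ + 16x³ − 24x² − 35x + 9) ÷ lead(D) = 24x⁵ ÷ 3x³ = 8x². Subtract (8x²)·D = 24x⁵ − 8x⁴ + 24x³ − 40x². Remainder: 15x⁴ − 8x³ + 16x² − 35x + 9.
Step 5: lead(15x⁴ − 8x³ + 16x² − 35x + 9) ÷ lead(D) = 15x⁴ ÷ 3x³ = 5x. Subtract (5x)·D = 15x⁴ − 5x³ + 15x² − 25x. Remainder: −3x³ + x² − 10x + 9.
Step 6: lead(−3x³ + x² − 10x + 9) ÷ lead(D) = −3x³ ÷ 3x³ = −1. Subtract (−1)·D = −3x³ + x² − 3x + 5. Remainder: −7x + 4.

R = [-7, 4], so D(x) is not a factor of P(x). no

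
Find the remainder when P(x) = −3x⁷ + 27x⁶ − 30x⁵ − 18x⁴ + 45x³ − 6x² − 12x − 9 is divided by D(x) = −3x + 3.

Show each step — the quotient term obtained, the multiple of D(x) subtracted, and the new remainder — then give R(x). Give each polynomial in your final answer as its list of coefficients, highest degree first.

Step 1: lead(−3x⁷ + 27x⁶ − 30x⁵ − 18x⁴ + 45x³ − 6x² − 12x − 9) ÷ lead(D) = −3x⁷ ÷ −3x = x⁶. Subtract (x⁶)·D = −3x⁷ + 3x⁶. Remainder: 24x⁶ − 30x⁵ − 18x⁴ + 45x³ − 6x² − 12x − 9.
Step 2: lead(24x⁶ − 30x⁵ − 18x⁴ + 45x³ − 6x² − 12x − 9) ÷ lead(D) = 24x⁶ ÷ −3x = −8x⁵. Subtract (−8x⁵)·D = 24x⁶ − 24x⁵. Remainder: −6x⁵ − 18x⁴ + 45x³ − 6x² − 12x − 9.
Step 3: lead(−6x⁵ − 18x⁴ + 45x³ − 6x² − 12x − 9) ÷ lead(D) = −6x⁵ ÷ −3x = 2x⁴. Subtract (2x⁴)·D = −6x⁵ + 6x⁴. Remainder: −24x⁴ + 45x³ − 6x² − 12x − 9.
Step 4: lead(−24x⁴ + 45x³ − 6x² − 12x − 9) ÷ lead(D) = −24x⁴ ÷ −3x = 8x³. Subtract (8x³)·D = −24x⁴ + 24x³. Remainder: 21x³ − 6x² − 12x − 9.
Step 5: lead(21x³ − 6x² − 12x − 9) ÷ lead(D) = 21x³ ÷ −3x = −7x². Subtract (−7x²)·D = 21x³ − 21x². Remainder: 15x² − 12x − 9.
Step 6: lead(15x² − 12x − 9) ÷ lead(D) = 15x² ÷ −3x = −5x. Subtract (−5x)·D = 15x² − 15x. Remainder: 3x − 9.
Step 7: lead(3x − 9) ÷ lead(D) = 3x ÷ −3x = −1. Subtract (−1)·D = 3x − 3. Remainder: −6.

R = [-6]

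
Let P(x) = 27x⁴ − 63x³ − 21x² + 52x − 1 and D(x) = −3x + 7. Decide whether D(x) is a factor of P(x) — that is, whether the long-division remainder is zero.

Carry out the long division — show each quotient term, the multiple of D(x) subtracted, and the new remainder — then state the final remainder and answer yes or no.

R(x) = 6, so D(x) is not a factor of P(x). no

Step 1: lead(27x⁴ − 63x³ − 21x² + 52x − 1) ÷ lead(D) = 27x⁴ ÷ −3x = −9x³. Subtract (−9x³)·D = 27x⁴ − 63x³. Remainder: −21x² + 52x − 1.
Step 2: lead(−21x² + 52x − 1) ÷ lead(D) = −21x² ÷ −3x = 7x. Subtract (7x)·D = −21x² + 49x. Remainder: 3x − 1.
Step 3: lead(3x − 1) ÷ lead(D) = 3x ÷ −3x = −1. Subtract (−1)·D = 3x − 7. Remainder: 6.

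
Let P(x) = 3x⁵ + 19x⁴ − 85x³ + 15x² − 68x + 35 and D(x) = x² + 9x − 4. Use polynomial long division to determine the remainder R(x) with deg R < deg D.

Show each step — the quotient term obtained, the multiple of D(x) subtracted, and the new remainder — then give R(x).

Step 1: lead(3x⁵ + 19x⁴ − 85x³ + 15x² − 68x + 35) ÷ lead(D) = 3x⁵ ÷ x² = 3x³. Subtract (3x³)·D = 3x⁵ + 27x⁴ − 12x³. Remainder: −8x⁴ − 73x³ + 15x² − 68x + 35.
Step 2: lead(−8x⁴ − 73x³ + 15x² − 68x + 35) ÷ lead(D) = −8x⁴ ÷ x² = −8x². Subtract (−8x²)·D = −8x⁴ − 72x³ + 32x². Remainder: −x³ − 17x² − 68x + 35.
Step 3: lead(−x³ − 17x² − 68x + 35) ÷ lead(D) = −x³ ÷ x² = −x. Subtract (−x)·D = −x³ − 9x² + 4x. Remainder: −8x² − 72x + 35.
Step 4: lead(−8x² − 72x + 35) ÷ lead(D) = −8x² ÷ x² = −8. Subtract (−8)·D = −8x² − 72x + 32. Remainder: 3.

R(x) = 3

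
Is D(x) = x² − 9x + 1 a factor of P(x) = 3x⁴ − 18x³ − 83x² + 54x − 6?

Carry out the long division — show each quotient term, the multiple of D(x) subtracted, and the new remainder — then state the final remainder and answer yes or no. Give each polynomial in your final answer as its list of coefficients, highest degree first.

Step 1: lead(3x⁴ − 18x³ − 83x² + 54x − 6) ÷ lead(D) = 3x⁴ ÷ x² = 3x². Subtract (3x²)·D = 3x⁴ − 27x³ + 3x². Remainder: 9x³ − 86x² + 54x − 6.
Step 2: lead(9x³ − 86x² + 54x − 6) ÷ lead(D) = 9x³ ÷ x² = 9x. Subtract (9x)·D = 9x³ − 81x² + 9x. Remainder: −5x² + 45x − 6.
Step 3: lead(−5x² + 45x − 6) ÷ lead(D) = −5x² ÷ x² = −5. Subtract (−5)·D = −5x² + 45x − 5. Remainder: −1.

R = [-1], so D(x) is not a factor of P(x). no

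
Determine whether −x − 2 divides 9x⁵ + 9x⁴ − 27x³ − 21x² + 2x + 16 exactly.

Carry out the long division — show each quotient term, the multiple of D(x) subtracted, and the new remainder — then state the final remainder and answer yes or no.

R(x) = 0, so D(x) is a factor of P(x). yes

Step 1: lead(9x⁵ + 9x⁴ − 27x³ − 21x² + 2x + 16) ÷ lead(D) = 9x⁵ ÷ −x = −9x⁴. Subtract (−9x⁴)·D = 9x⁵ + 18x⁴. Remainder: −9x⁴ − 27x³ − 21x² + 2x + 16.
Step 2: lead(−9x⁴ − 27x³ − 21x² + 2x + 16) ÷ lead(D) = −9x⁴ ÷ −x = 9x³. Subtract (9x³)·D = −9x⁴ − 18x³. Remainder: −9x³ − 21x² + 2x + 16.
Step 3: lead(−9x³ − 21x² + 2x + 16) ÷ lead(D) = −9x³ ÷ −x = 9x². Subtract (9x²)·D = −9x³ − 18x². Remainder: −3x² + 2x + 16.
Step 4: lead(−3x² + 2x + 16) ÷ lead(D) = −3x² ÷ −x = 3x. Subtract (3x)·D = −3x² − 6x. Remainder: 8x + 16.
Step 5: lead(8x + 16) ÷ lead(D) = 8x ÷ −x = −8. Subtract (−8)·D = 8x + 16. Remainder: 0.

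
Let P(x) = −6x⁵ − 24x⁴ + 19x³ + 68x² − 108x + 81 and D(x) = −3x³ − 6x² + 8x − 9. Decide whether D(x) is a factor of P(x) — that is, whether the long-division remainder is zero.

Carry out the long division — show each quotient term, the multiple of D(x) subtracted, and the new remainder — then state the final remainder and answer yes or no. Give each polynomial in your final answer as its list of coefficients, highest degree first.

R = [0], so D(x) is a factor of P(x). yes

Step 1: lead(−6x⁵ − 24x⁴ + 19x³ + 68x² − 108x + 81) ÷ lead(D) = −6x⁵ ÷ −3x³ = 2x². Subtract (2x²)·D = −6x⁵ − 12x⁴ + 16x³ − 18x². Remainder: −12x⁴ + 3x³ + 86x² − 108x + 81.
Step 2: lead(−12x⁴ + 3x³ + 86x² − 108x + 81) ÷ lead(D) = −12x⁴ ÷ −3x³ = 4x. Subtract (4x)·D = −12x⁴ − 24x³ + 32x² − 36x. Remainder: 27x³ + 54x² − 72x + 81.
Step 3: lead(27x³ + 54x² − 72x + 81) ÷ lead(D) = 27x³ ÷ −3x³ = −9. Subtract (−9)·D = 27x³ + 54x² − 72x + 81. Remainder: 0.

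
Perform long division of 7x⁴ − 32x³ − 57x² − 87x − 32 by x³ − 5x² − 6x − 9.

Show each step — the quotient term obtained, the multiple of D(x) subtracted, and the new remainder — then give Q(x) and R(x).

Step 1: lead(7x⁴ − 32x³ − 57x² − 87x − 32) ÷ lead(D) = 7x⁴ ÷ x³ = 7x. Subtract (7x)·D = 7x⁴ − 35x³ − 42x² − 63x. Remainder: 3x³ − 15x² − 24x − 32.
Step 2: lead(3x³ − 15x² − 24x − 32) ÷ lead(D) = 3x³ ÷ x³ = 3. Subtract (3)·D = 3x³ − 15x² − 18x − 27. Remainder: −6x − 5.

Q(x) = 7x + 3; R(x) = −6x − 5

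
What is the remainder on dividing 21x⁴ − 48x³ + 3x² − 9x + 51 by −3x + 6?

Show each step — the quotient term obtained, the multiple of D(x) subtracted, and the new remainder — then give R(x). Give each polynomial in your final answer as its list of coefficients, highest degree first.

R = [-3]

Step 1: lead(21x⁴ − 48x³ + 3x² − 9x + 51) ÷ lead(D) = 21x⁴ ÷ −3x = −7x³. Subtract (−7x³)·D = 21x⁴ − 42x³. Remainder: −6x³ + 3x² − 9x + 51.
Step 2: lead(−6x³ + 3x² − 9x + 51) ÷ lead(D) = −6x³ ÷ −3x = 2x². Subtract (2x²)·D = −6x³ + 12x². Remainder: −9x² − 9x + 51.
Step 3: lead(−9x² − 9x + 51) ÷ lead(D) = −9x² ÷ −3x = 3x. Subtract (3x)·D = −9x² + 18x. Remainder: −27x + 51.
Step 4: lead(−27x + 51) ÷ lead(D) = −27x ÷ −3x = 9. Subtract (9)·D = −27x + 54. Remainder: −3.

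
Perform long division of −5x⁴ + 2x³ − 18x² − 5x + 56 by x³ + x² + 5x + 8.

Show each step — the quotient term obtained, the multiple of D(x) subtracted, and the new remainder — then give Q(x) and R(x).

Q(x) = −5x + 7; R(x) = 0

Step 1: lead(−5x⁴ + 2x³ − 18x² − 5x + 56) ÷ lead(D) = −5x⁴ ÷ x³ = −5x. Subtract (−5x)·D = −5x⁴ − 5x³ − 25x² − 40x. Remainder: 7x³ + 7x² + 35x + 56.
Step 2: lead(7x³ + 7x² + 35x + 56) ÷ lead(D) = 7x³ ÷ x³ = 7. Subtract (7)·D = 7x³ + 7x² + 35x + 56. Remainder: 0.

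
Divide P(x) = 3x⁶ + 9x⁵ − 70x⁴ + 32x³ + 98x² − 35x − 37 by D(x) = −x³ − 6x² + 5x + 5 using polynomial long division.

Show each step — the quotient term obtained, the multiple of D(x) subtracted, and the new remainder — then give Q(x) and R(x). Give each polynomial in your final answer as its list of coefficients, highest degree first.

Q = [-3, 9, 1, -8]; R = [3]

Step 1: lead(3x⁶ + 9x⁵ − 70x⁴ + 32x³ + 98x² − 35x − 37) ÷ lead(D) = 3x⁶ ÷ −x³ = −3x³. Subtract (−3x³)·D = 3x⁶ + 18x⁵ − 15x⁴ − 15x³. Remainder: −9x⁵ − 55x⁴ + 47x³ + 98x² − 35x − 37.
Step 2: lead(−9x⁵ − 55x⁴ + 47x³ + 98x² − 35x − 37) ÷ lead(D) = −9x⁵ ÷ −x³ = 9x². Subtract (9x²)·D = −9x⁵ − 54x⁴ + 45x³ + 45x². Remainder: −x⁴ + 2x³ + 53x² − 35x − 37.
Step 3: lead(−x⁴ + 2x³ + 53x² − 35x − 37) ÷ lead(D) = −x⁴ ÷ −x³ = x. Subtract (x)·D = −x⁴ − 6x³ + 5x² + 5x. Remainder: 8x³ + 48x² − 40x − 37.
Step 4: lead(8x³ + 48x² − 40x − 37) ÷ lead(D) = 8x³ ÷ −x³ = −8. Subtract (−8)·D = 8x³ + 48x² − 40x − 40. Remainder: 3.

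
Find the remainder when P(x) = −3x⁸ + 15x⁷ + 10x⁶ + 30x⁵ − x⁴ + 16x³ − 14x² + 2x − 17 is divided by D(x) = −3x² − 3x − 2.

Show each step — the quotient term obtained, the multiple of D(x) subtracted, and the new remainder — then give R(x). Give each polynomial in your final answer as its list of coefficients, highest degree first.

Step 1: lead(−3x⁸ + 15x⁷ + 10x⁶ + 30x⁵ − x⁴ + 16x³ − 14x² + 2x − 17) ÷ lead(D) = −3x⁸ ÷ −3x² = x⁶. Subtract (x⁶)·D = −3x⁸ − 3x⁷ − 2x⁶. Remainder: 18x⁷ + 12x⁶ + 30x⁵ − x⁴ + 16x³ − 14x² + 2x − 17.
Step 2: lead(18x⁷ + 12x⁶ + 30x⁵ − x⁴ + 16x³ − 14x² + 2x − 17) ÷ lead(D) = 18x⁷ ÷ −3x² = −6x⁵. Subtract (−6x⁵)·D = 18x⁷ + 18x⁶ + 12x⁵. Remainder: −6x⁶ + 18x⁵ − x⁴ + 16x³ − 14x² + 2x − 17.
Step 3: lead(−6x⁶ + 18x⁵ − x⁴ + 16x³ − 14x² + 2x − 17) ÷ lead(D) = −6x⁶ ÷ −3x² = 2x⁴. Subtract (2x⁴)·D = −6x⁶ − 6x⁵ − 4x⁴. Remainder: 24x⁵ + 3x⁴ + 16x³ − 14x² + 2x − 17.
Step 4: lead(24x⁵ + 3x⁴ + 16x³ − 14x² + 2x − 17) ÷ lead(D) = 24x⁵ ÷ −3x² = −8x³. Subtract (−8x³)·D = 24x⁵ + 24x⁴ + 16x³. Remainder: −21x⁴ − 14x² + 2x − 17.
Step 5: lead(−21x⁴ − 14x² + 2x − 17) ÷ lead(D) = −21x⁴ ÷ −3x² = 7x². Subtract (7x²)·D = −21x⁴ − 21x³ − 14x². Remainder: 21x³ + 2x − 17.
Step 6: lead(21x³ + 2x − 17) ÷ lead(D) = 21x³ ÷ −3x² = −7x. Subtract (−7x)·D = 21x³ + 21x² + 14x. Remainder: −21x² − 12x − 17.
Step 7: lead(−21x² − 12x − 17) ÷ lead(D) = −21x² ÷ −3x² = 7. Subtract (7)·D = −21x² − 21x − 14. Remainder: 9x − 3.

R = [9, -3]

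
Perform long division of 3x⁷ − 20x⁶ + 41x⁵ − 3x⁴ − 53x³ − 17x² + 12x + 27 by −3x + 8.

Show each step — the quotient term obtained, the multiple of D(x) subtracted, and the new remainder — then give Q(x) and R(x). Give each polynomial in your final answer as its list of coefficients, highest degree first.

Q = [-1, 4, -3, -7, -1, 3, 4]; R = [-5]

Step 1: lead(3x⁷ − 20x⁶ + 41x⁵ − 3x⁴ − 53x³ − 17x² + 12x + 27) ÷ lead(D) = 3x⁷ ÷ −3x = −x⁶. Subtract (−x⁶)·D = 3x⁷ − 8x⁶. Remainder: −12x⁶ + 41x⁵ − 3x⁴ − 53x³ − 17x² + 12x + 27.
Step 2: lead(−12x⁶ + 41x⁵ − 3x⁴ − 53x³ − 17x² + 12x + 27) ÷ lead(D) = −12x⁶ ÷ −3x = 4x⁵. Subtract (4x⁵)·D = −12x⁶ + 32x⁵. Remainder: 9x⁵ − 3x⁴ − 53x³ − 17x² + 12x + 27.
Step 3: lead(9x⁵ − 3x⁴ − 53x³ − 17x² + 12x + 27) ÷ lead(D) = 9x⁵ ÷ −3x = −3x⁴. Subtract (−3x⁴)·D = 9x⁵ − 24x⁴. Remainder: 21x⁴ − 53x³ − 17x² + 12x + 27.
Step 4: lead(21x⁴ − 53x³ − 17x² + 12x + 27) ÷ lead(D) = 21x⁴ ÷ −3x = −7x³. Subtract (−7x³)·D = 21x⁴ − 56x³. Remainder: 3x³ − 17x² + 12x + 27.
Step 5: lead(3x³ − 17x² + 12x + 27) ÷ lead(D) = 3x³ ÷ −3x = −x². Subtract (−x²)·D = 3x³ − 8x². Remainder: −9x² + 12x + 27.
Step 6: lead(−9x² + 12x + 27) ÷ lead(D) = −9x² ÷ −3x = 3x. Subtract (3x)·D = −9x² + 24x. Remainder: −12x + 27.
Step 7: lead(−12x + 27) ÷ lead(D) = −12x ÷ −3x = 4. Subtract (4)·D = −12x + 32. Remainder: −5.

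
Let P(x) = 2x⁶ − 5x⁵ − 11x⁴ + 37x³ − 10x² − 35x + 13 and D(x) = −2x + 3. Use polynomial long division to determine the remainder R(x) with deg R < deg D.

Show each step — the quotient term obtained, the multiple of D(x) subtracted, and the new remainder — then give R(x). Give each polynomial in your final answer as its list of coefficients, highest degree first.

Step 1: lead(2x⁶ − 5x⁵ − 11x⁴ + 37x³ − 10x² − 35x + 13) ÷ lead(D) = 2x⁶ ÷ −2x = −x⁵. Subtract (−x⁵)·D = 2x⁶ − 3x⁵. Remainder: −2x⁵ − 11x⁴ + 37x³ − 10x² − 35x + 13.
Step 2: lead(−2x⁵ − 11x⁴ + 37x³ − 10x² − 35x + 13) ÷ lead(D) = −2x⁵ ÷ −2x = x⁴. Subtract (x⁴)·D = −2x⁵ + 3x⁴. Remainder: −14x⁴ + 37x³ − 10x² − 35x + 13.
Step 3: lead(−14x⁴ + 37x³ − 10x² − 35x + 13) ÷ lead(D) = −14x⁴ ÷ −2x = 7x³. Subtract (7x³)·D = −14x⁴ + 21x³. Remainder: 16x³ − 10x² − 35x + 13.
Step 4: lead(16x³ − 10x² − 35x + 13) ÷ lead(D) = 16x³ ÷ −2x = −8x². Subtract (−8x²)·D = 16x³ − 24x². Remainder: 14x² − 35x + 13.
Step 5: lead(14x² − 35x + 13) ÷ lead(D) = 14x² ÷ −2x = −7x. Subtract (−7x)·D = 14x² − 21x. Remainder: −14x + 13.
Step 6: lead(−14x + 13) ÷ lead(D) = −14x ÷ −2x = 7. Subtract (7)·D = −14x + 21. Remainder: −8.

R = [-8]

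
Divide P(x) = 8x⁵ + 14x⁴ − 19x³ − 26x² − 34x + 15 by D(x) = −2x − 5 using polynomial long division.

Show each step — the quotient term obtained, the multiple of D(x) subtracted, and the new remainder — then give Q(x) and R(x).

Q(x) = −4x⁴ + 3x³ + 2x² + 8x − 3; R(x) = 0

Step 1: lead(8x⁵ + 14x⁴ − 19x³ − 26x² − 34x + 15) ÷ lead(D) = 8x⁵ ÷ −2x = −4x⁴. Subtract (−4x⁴)·D = 8x⁵ + 20x⁴. Remainder: −6x⁴ − 19x³ − 26x² − 34x + 15.
Step 2: lead(−6x⁴ − 19x³ − 26x² − 34x + 15) ÷ lead(D) = −6x⁴ ÷ −2x = 3x³. Subtract (3x³)·D = −6x⁴ − 15x³. Remainder: −4x³ − 26x² − 34x + 15.
Step 3: lead(−4x³ − 26x² − 34x + 15) ÷ lead(D) = −4x³ ÷ −2x = 2x². Subtract (2x²)·D = −4x³ − 10x². Remainder: −16x² − 34x + 15.
Step 4: lead(−16x² − 34x + 15) ÷ lead(D) = −16x² ÷ −2x = 8x. Subtract (8x)·D = −16x² − 40x. Remainder: 6x + 15.
Step 5: lead(6x + 15) ÷ lead(D) = 6x ÷ −2x = −3. Subtract (−3)·D = 6x + 15. Remainder: 0.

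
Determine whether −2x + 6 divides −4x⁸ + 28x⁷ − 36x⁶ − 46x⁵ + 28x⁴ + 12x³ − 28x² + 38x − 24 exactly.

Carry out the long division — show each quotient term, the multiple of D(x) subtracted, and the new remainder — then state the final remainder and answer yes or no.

R(x) = 0, so D(x) is a factor of P(x). yes

Step 1: lead(−4x⁸ + 28x⁷ − 36x⁶ − 46x⁵ + 28x⁴ + 12x³ − 28x² + 38x − 24) ÷ lead(D) = −4x⁸ ÷ −2x = 2x⁷. Subtract (2x⁷)·D = −4x⁸ + 12x⁷. Remainder: 16x⁷ − 36x⁶ − 46x⁵ + 28x⁴ + 12x³ − 28x² + 38x − 24.
Step 2: lead(16x⁷ − 36x⁶ − 46x⁵ + 28x⁴ + 12x³ − 28x² + 38x − 24) ÷ lead(D) = 16x⁷ ÷ −2x = −8x⁶. Subtract (−8x⁶)·D = 16x⁷ − 48x⁶. Remainder: 12x⁶ − 46x⁵ + 28x⁴ + 12x³ − 28x² + 38x − 24.
Step 3: lead(12x⁶ − 46x⁵ + 28x⁴ + 12x³ − 28x² + 38x − 24) ÷ lead(D) = 12x⁶ ÷ −2x = −6x⁵. Subtract (−6x⁵)·D = 12x⁶ − 36x⁵. Remainder: −10x⁵ + 28x⁴ + 12x³ − 28x² + 38x − 24.
Step 4: lead(−10x⁵ + 28x⁴ + 12x³ − 28x² + 38x − 24) ÷ lead(D) = −10x⁵ ÷ −2x = 5x⁴. Subtract (5x⁴)·D = −10x⁵ + 30x⁴. Remainder: −2x⁴ + 12x³ − 28x² + 38x − 24.
Step 5: lead(−2x⁴ + 12x³ − 28x² + 38x − 24) ÷ lead(D) = −2x⁴ ÷ −2x = x³. Subtract (x³)·D = −2x⁴ + 6x³. Remainder: 6x³ − 28x² + 38x − 24.
Step 6: lead(6x³ − 28x² + 38x − 24) ÷ lead(D) = 6x³ ÷ −2x = −3x². Subtract (−3x²)·D = 6x³ − 18x². Remainder: −10x² + 38x − 24.
Step 7: lead(−10x² + 38x − 24) ÷ lead(D) = −10x² ÷ −2x = 5x. Subtract (5x)·D = −10x² + 30x. Remainder: 8x − 24.
Step 8: lead(8x − 24) ÷ lead(D) = 8x ÷ −2x = −4. Subtract (−4)·D = 8x − 24. Remainder: 0.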